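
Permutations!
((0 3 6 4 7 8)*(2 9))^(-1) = ((0 3 6 4 7 8)(2 9))^(-1) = (0 8 7 4 6 3)(2 9)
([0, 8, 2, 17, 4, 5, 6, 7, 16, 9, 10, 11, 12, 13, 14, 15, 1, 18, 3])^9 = (18)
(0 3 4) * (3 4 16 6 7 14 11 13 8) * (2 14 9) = (0 4)(2 14 11 13 8 3 16 6 7 9) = [4, 1, 14, 16, 0, 5, 7, 9, 3, 2, 10, 13, 12, 8, 11, 15, 6]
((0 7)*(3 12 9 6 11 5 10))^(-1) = ((0 7)(3 12 9 6 11 5 10))^(-1) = (0 7)(3 10 5 11 6 9 12)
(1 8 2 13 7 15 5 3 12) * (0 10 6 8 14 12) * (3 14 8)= (0 10 6 3)(1 8 2 13 7 15 5 14 12)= [10, 8, 13, 0, 4, 14, 3, 15, 2, 9, 6, 11, 1, 7, 12, 5]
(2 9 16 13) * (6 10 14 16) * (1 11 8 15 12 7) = [0, 11, 9, 3, 4, 5, 10, 1, 15, 6, 14, 8, 7, 2, 16, 12, 13] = (1 11 8 15 12 7)(2 9 6 10 14 16 13)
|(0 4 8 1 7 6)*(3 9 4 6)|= |(0 6)(1 7 3 9 4 8)|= 6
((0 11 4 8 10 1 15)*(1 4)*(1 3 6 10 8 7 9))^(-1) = (0 15 1 9 7 4 10 6 3 11)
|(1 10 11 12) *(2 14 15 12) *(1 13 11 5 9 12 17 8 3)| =13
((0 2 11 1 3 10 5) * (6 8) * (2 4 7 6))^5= (0 2 5 8 10 6 3 7 1 4 11)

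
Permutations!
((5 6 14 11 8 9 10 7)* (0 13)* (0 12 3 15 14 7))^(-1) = ((0 13 12 3 15 14 11 8 9 10)(5 6 7))^(-1) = (0 10 9 8 11 14 15 3 12 13)(5 7 6)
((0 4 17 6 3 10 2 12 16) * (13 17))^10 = ((0 4 13 17 6 3 10 2 12 16))^10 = (17)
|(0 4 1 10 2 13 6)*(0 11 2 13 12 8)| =|(0 4 1 10 13 6 11 2 12 8)| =10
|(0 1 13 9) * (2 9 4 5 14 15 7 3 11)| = 12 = |(0 1 13 4 5 14 15 7 3 11 2 9)|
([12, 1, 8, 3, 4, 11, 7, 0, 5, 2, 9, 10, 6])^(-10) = [6, 1, 5, 3, 4, 10, 0, 12, 11, 8, 2, 9, 7]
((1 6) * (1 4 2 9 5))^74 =(1 4 9)(2 5 6)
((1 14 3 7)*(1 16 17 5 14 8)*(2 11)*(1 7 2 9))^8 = (1 2 5 7 9 3 17 8 11 14 16) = ((1 8 7 16 17 5 14 3 2 11 9))^8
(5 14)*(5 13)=(5 14 13)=[0, 1, 2, 3, 4, 14, 6, 7, 8, 9, 10, 11, 12, 5, 13]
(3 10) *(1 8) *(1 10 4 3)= [0, 8, 2, 4, 3, 5, 6, 7, 10, 9, 1]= (1 8 10)(3 4)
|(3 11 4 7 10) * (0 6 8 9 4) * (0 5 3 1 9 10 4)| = |(0 6 8 10 1 9)(3 11 5)(4 7)| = 6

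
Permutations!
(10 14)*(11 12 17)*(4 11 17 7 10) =(17)(4 11 12 7 10 14) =[0, 1, 2, 3, 11, 5, 6, 10, 8, 9, 14, 12, 7, 13, 4, 15, 16, 17]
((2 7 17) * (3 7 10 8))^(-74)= (2 7 8)(3 10 17)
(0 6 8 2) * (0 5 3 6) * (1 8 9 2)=(1 8)(2 5 3 6 9)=[0, 8, 5, 6, 4, 3, 9, 7, 1, 2]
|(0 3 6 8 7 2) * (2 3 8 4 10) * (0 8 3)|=|(0 3 6 4 10 2 8 7)|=8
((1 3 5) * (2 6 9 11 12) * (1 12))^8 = ((1 3 5 12 2 6 9 11))^8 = (12)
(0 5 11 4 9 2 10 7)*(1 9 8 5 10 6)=(0 10 7)(1 9 2 6)(4 8 5 11)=[10, 9, 6, 3, 8, 11, 1, 0, 5, 2, 7, 4]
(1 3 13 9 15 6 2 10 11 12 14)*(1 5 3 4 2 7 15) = (1 4 2 10 11 12 14 5 3 13 9)(6 7 15) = [0, 4, 10, 13, 2, 3, 7, 15, 8, 1, 11, 12, 14, 9, 5, 6]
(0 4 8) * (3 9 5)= (0 4 8)(3 9 5)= [4, 1, 2, 9, 8, 3, 6, 7, 0, 5]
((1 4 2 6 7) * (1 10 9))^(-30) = (1 10 6 4 9 7 2)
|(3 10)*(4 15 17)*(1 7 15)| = 10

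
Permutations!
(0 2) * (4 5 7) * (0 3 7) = (0 2 3 7 4 5) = [2, 1, 3, 7, 5, 0, 6, 4]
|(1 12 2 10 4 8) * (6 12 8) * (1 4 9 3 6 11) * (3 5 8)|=11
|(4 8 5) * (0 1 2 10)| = 12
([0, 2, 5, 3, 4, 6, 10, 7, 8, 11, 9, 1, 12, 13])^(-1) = (13)(1 11 9 10 6 5 2)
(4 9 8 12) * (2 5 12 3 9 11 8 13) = (2 5 12 4 11 8 3 9 13) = [0, 1, 5, 9, 11, 12, 6, 7, 3, 13, 10, 8, 4, 2]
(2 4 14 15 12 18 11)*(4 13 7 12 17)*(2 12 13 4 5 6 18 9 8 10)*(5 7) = (2 4 14 15 17 7 13 5 6 18 11 12 9 8 10) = [0, 1, 4, 3, 14, 6, 18, 13, 10, 8, 2, 12, 9, 5, 15, 17, 16, 7, 11]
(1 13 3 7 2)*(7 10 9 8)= (1 13 3 10 9 8 7 2)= [0, 13, 1, 10, 4, 5, 6, 2, 7, 8, 9, 11, 12, 3]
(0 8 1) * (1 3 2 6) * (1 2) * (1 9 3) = [8, 0, 6, 9, 4, 5, 2, 7, 1, 3] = (0 8 1)(2 6)(3 9)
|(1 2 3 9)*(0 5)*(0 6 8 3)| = 8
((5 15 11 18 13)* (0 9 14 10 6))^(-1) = ((0 9 14 10 6)(5 15 11 18 13))^(-1) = (0 6 10 14 9)(5 13 18 11 15)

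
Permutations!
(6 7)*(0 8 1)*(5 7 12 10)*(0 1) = (0 8)(5 7 6 12 10) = [8, 1, 2, 3, 4, 7, 12, 6, 0, 9, 5, 11, 10]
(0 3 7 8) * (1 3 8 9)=(0 8)(1 3 7 9)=[8, 3, 2, 7, 4, 5, 6, 9, 0, 1]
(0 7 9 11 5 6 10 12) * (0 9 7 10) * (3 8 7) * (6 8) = [10, 1, 2, 6, 4, 8, 0, 3, 7, 11, 12, 5, 9] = (0 10 12 9 11 5 8 7 3 6)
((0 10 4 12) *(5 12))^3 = (0 5 10 12 4)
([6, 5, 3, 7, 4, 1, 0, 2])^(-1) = [6, 5, 7, 2, 4, 1, 0, 3]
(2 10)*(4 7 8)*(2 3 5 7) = [0, 1, 10, 5, 2, 7, 6, 8, 4, 9, 3] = (2 10 3 5 7 8 4)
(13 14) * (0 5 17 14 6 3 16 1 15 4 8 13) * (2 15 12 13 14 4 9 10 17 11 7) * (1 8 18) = (0 5 11 7 2 15 9 10 17 4 18 1 12 13 6 3 16 8 14) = [5, 12, 15, 16, 18, 11, 3, 2, 14, 10, 17, 7, 13, 6, 0, 9, 8, 4, 1]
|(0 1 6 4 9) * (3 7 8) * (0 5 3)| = 9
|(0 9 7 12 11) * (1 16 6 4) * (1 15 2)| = |(0 9 7 12 11)(1 16 6 4 15 2)| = 30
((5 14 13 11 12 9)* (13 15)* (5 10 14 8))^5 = (5 8)(9 11 15 10 12 13 14)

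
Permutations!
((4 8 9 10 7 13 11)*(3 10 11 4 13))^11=((3 10 7)(4 8 9 11 13))^11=(3 7 10)(4 8 9 11 13)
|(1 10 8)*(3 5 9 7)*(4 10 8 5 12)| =|(1 8)(3 12 4 10 5 9 7)| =14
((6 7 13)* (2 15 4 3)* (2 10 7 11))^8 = (2 11 6 13 7 10 3 4 15)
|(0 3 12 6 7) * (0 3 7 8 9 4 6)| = 4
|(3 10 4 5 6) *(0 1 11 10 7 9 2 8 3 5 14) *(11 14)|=30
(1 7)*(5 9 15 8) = (1 7)(5 9 15 8) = [0, 7, 2, 3, 4, 9, 6, 1, 5, 15, 10, 11, 12, 13, 14, 8]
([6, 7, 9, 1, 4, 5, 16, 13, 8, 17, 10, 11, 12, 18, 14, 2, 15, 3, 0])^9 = (0 7 17 15)(1 9 16 18)(2 6 13 3)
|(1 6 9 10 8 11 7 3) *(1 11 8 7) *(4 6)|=|(1 4 6 9 10 7 3 11)|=8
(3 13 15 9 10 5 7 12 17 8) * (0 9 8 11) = (0 9 10 5 7 12 17 11)(3 13 15 8) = [9, 1, 2, 13, 4, 7, 6, 12, 3, 10, 5, 0, 17, 15, 14, 8, 16, 11]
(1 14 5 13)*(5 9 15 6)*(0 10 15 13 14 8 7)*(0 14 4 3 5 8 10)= (1 10 15 6 8 7 14 9 13)(3 5 4)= [0, 10, 2, 5, 3, 4, 8, 14, 7, 13, 15, 11, 12, 1, 9, 6]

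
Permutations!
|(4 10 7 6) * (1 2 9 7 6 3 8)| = |(1 2 9 7 3 8)(4 10 6)| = 6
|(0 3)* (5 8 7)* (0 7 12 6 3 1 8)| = 8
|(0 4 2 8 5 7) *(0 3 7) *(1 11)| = |(0 4 2 8 5)(1 11)(3 7)| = 10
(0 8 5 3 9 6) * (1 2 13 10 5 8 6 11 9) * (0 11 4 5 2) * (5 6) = (0 5 3 1)(2 13 10)(4 6 11 9) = [5, 0, 13, 1, 6, 3, 11, 7, 8, 4, 2, 9, 12, 10]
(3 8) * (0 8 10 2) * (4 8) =(0 4 8 3 10 2) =[4, 1, 0, 10, 8, 5, 6, 7, 3, 9, 2]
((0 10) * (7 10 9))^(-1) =(0 10 7 9)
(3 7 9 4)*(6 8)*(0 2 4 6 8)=(0 2 4 3 7 9 6)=[2, 1, 4, 7, 3, 5, 0, 9, 8, 6]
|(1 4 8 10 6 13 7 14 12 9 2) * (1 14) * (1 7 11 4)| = |(2 14 12 9)(4 8 10 6 13 11)| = 12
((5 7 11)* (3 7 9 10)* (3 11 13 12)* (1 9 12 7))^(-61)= (1 10 5 3 9 11 12)(7 13)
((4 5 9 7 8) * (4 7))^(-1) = ((4 5 9)(7 8))^(-1) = (4 9 5)(7 8)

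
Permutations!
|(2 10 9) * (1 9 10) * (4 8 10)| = 3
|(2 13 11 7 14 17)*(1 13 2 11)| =|(1 13)(7 14 17 11)| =4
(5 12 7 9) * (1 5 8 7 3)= (1 5 12 3)(7 9 8)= [0, 5, 2, 1, 4, 12, 6, 9, 7, 8, 10, 11, 3]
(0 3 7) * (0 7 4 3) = (7)(3 4) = [0, 1, 2, 4, 3, 5, 6, 7]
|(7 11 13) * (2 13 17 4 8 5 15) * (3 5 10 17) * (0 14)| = |(0 14)(2 13 7 11 3 5 15)(4 8 10 17)| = 28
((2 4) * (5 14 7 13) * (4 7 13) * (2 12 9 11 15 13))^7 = (2 13 9 7 5 11 4 14 15 12)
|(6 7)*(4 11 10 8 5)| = 10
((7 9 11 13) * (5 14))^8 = ((5 14)(7 9 11 13))^8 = (14)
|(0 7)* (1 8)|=|(0 7)(1 8)|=2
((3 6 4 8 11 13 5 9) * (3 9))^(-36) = ((3 6 4 8 11 13 5))^(-36) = (3 5 13 11 8 4 6)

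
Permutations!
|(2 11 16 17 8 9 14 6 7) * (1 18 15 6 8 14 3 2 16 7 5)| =45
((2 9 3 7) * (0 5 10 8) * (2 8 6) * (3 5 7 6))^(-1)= (0 8 7)(2 6 3 10 5 9)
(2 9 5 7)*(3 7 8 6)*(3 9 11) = (2 11 3 7)(5 8 6 9) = [0, 1, 11, 7, 4, 8, 9, 2, 6, 5, 10, 3]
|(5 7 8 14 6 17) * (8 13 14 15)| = 6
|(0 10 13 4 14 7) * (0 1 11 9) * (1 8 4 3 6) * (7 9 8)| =|(0 10 13 3 6 1 11 8 4 14 9)| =11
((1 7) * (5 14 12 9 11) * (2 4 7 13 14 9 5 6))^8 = ((1 13 14 12 5 9 11 6 2 4 7))^8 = (1 2 9 14 7 6 5 13 4 11 12)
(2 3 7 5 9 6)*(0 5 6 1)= (0 5 9 1)(2 3 7 6)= [5, 0, 3, 7, 4, 9, 2, 6, 8, 1]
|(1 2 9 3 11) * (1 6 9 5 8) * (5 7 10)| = |(1 2 7 10 5 8)(3 11 6 9)| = 12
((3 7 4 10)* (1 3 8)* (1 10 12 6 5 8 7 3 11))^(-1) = ((1 11)(4 12 6 5 8 10 7))^(-1) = (1 11)(4 7 10 8 5 6 12)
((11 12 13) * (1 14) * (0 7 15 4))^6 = (0 15)(4 7)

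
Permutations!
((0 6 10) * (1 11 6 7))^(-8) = (0 6 1)(7 10 11)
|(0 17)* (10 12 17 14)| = |(0 14 10 12 17)| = 5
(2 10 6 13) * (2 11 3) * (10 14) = (2 14 10 6 13 11 3) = [0, 1, 14, 2, 4, 5, 13, 7, 8, 9, 6, 3, 12, 11, 10]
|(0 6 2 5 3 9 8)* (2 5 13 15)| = 6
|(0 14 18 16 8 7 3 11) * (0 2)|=|(0 14 18 16 8 7 3 11 2)|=9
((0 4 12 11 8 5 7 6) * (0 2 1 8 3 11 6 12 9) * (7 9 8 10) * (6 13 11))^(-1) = ((0 4 8 5 9)(1 10 7 12 13 11 3 6 2))^(-1) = (0 9 5 8 4)(1 2 6 3 11 13 12 7 10)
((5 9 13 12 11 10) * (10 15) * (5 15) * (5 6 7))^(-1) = ((5 9 13 12 11 6 7)(10 15))^(-1) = (5 7 6 11 12 13 9)(10 15)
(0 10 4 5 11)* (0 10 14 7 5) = (0 14 7 5 11 10 4) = [14, 1, 2, 3, 0, 11, 6, 5, 8, 9, 4, 10, 12, 13, 7]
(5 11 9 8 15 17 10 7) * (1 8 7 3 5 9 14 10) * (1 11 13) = (1 8 15 17 11 14 10 3 5 13)(7 9) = [0, 8, 2, 5, 4, 13, 6, 9, 15, 7, 3, 14, 12, 1, 10, 17, 16, 11]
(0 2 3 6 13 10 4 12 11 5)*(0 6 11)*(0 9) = (0 2 3 11 5 6 13 10 4 12 9) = [2, 1, 3, 11, 12, 6, 13, 7, 8, 0, 4, 5, 9, 10]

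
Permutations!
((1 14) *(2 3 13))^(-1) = (1 14)(2 13 3)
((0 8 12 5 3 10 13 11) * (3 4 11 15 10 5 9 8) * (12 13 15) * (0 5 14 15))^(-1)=(0 10 15 14 3)(4 5 11)(8 9 12 13)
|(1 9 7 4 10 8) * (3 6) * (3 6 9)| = |(1 3 9 7 4 10 8)| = 7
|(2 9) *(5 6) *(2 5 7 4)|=|(2 9 5 6 7 4)|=6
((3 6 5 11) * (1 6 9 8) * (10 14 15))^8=((1 6 5 11 3 9 8)(10 14 15))^8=(1 6 5 11 3 9 8)(10 15 14)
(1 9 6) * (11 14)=(1 9 6)(11 14)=[0, 9, 2, 3, 4, 5, 1, 7, 8, 6, 10, 14, 12, 13, 11]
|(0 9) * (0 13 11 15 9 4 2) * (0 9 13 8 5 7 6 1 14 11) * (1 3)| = |(0 4 2 9 8 5 7 6 3 1 14 11 15 13)| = 14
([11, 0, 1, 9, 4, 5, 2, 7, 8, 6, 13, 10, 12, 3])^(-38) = (0 2 9 13 11 1 6 3 10)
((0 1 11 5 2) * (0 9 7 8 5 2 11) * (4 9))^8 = (2 4 9 7 8 5 11)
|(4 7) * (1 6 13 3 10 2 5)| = 14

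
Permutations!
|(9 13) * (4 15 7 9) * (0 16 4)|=|(0 16 4 15 7 9 13)|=7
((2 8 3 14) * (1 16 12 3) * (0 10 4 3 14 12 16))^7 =(16)(0 8 14 3 10 1 2 12 4)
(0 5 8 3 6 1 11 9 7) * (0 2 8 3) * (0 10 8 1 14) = (0 5 3 6 14)(1 11 9 7 2)(8 10) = [5, 11, 1, 6, 4, 3, 14, 2, 10, 7, 8, 9, 12, 13, 0]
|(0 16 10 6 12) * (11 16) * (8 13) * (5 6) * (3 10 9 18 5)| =8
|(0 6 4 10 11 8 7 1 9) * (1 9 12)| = |(0 6 4 10 11 8 7 9)(1 12)| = 8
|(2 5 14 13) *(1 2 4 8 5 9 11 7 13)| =10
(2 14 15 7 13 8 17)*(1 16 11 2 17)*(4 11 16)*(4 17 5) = (1 17 5 4 11 2 14 15 7 13 8) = [0, 17, 14, 3, 11, 4, 6, 13, 1, 9, 10, 2, 12, 8, 15, 7, 16, 5]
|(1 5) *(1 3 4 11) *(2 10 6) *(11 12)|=6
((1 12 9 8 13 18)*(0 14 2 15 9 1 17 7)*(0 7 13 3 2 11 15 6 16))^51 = ((0 14 11 15 9 8 3 2 6 16)(1 12)(13 18 17))^51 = (18)(0 14 11 15 9 8 3 2 6 16)(1 12)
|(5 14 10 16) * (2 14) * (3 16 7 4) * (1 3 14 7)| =9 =|(1 3 16 5 2 7 4 14 10)|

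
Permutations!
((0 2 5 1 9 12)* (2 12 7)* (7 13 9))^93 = ((0 12)(1 7 2 5)(9 13))^93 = (0 12)(1 7 2 5)(9 13)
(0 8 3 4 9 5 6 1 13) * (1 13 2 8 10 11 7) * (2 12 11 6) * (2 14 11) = (0 10 6 13)(1 12 2 8 3 4 9 5 14 11 7) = [10, 12, 8, 4, 9, 14, 13, 1, 3, 5, 6, 7, 2, 0, 11]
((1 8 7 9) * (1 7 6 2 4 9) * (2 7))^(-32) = ((1 8 6 7)(2 4 9))^(-32) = (2 4 9)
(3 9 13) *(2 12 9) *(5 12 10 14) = (2 10 14 5 12 9 13 3) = [0, 1, 10, 2, 4, 12, 6, 7, 8, 13, 14, 11, 9, 3, 5]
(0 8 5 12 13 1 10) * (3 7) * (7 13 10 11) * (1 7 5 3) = (0 8 3 13 7 1 11 5 12 10) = [8, 11, 2, 13, 4, 12, 6, 1, 3, 9, 0, 5, 10, 7]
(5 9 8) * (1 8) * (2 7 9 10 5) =(1 8 2 7 9)(5 10) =[0, 8, 7, 3, 4, 10, 6, 9, 2, 1, 5]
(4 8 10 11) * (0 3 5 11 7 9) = [3, 1, 2, 5, 8, 11, 6, 9, 10, 0, 7, 4] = (0 3 5 11 4 8 10 7 9)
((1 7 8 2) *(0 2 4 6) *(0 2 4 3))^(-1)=((0 4 6 2 1 7 8 3))^(-1)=(0 3 8 7 1 2 6 4)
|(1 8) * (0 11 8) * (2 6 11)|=6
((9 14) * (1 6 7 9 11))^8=((1 6 7 9 14 11))^8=(1 7 14)(6 9 11)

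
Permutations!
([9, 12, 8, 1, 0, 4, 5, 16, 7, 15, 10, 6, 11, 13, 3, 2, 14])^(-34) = (0 11 14 2 4 12 16 15 5 1 7 9 6 3 8)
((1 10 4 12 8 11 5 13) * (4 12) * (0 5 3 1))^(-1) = (0 13 5)(1 3 11 8 12 10)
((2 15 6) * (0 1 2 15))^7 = (0 1 2)(6 15)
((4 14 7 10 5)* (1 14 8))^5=((1 14 7 10 5 4 8))^5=(1 4 10 14 8 5 7)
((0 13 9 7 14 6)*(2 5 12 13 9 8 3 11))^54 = ((0 9 7 14 6)(2 5 12 13 8 3 11))^54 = (0 6 14 7 9)(2 3 13 5 11 8 12)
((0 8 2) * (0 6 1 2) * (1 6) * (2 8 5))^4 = (0 8 1 2 5)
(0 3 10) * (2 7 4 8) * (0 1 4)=(0 3 10 1 4 8 2 7)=[3, 4, 7, 10, 8, 5, 6, 0, 2, 9, 1]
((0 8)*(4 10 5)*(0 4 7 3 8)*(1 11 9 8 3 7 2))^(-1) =((1 11 9 8 4 10 5 2))^(-1) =(1 2 5 10 4 8 9 11)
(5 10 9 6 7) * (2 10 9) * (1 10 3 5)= (1 10 2 3 5 9 6 7)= [0, 10, 3, 5, 4, 9, 7, 1, 8, 6, 2]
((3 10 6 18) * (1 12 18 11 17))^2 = ((1 12 18 3 10 6 11 17))^2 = (1 18 10 11)(3 6 17 12)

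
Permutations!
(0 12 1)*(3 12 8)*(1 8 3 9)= (0 3 12 8 9 1)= [3, 0, 2, 12, 4, 5, 6, 7, 9, 1, 10, 11, 8]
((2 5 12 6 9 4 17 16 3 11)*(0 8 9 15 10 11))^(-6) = (0 8 9 4 17 16 3)(2 5 12 6 15 10 11)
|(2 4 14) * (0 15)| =|(0 15)(2 4 14)| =6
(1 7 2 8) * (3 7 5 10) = (1 5 10 3 7 2 8) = [0, 5, 8, 7, 4, 10, 6, 2, 1, 9, 3]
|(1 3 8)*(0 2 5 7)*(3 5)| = 7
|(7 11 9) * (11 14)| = 4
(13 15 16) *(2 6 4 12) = (2 6 4 12)(13 15 16) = [0, 1, 6, 3, 12, 5, 4, 7, 8, 9, 10, 11, 2, 15, 14, 16, 13]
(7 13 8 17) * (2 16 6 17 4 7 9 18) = [0, 1, 16, 3, 7, 5, 17, 13, 4, 18, 10, 11, 12, 8, 14, 15, 6, 9, 2] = (2 16 6 17 9 18)(4 7 13 8)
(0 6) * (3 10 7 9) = (0 6)(3 10 7 9) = [6, 1, 2, 10, 4, 5, 0, 9, 8, 3, 7]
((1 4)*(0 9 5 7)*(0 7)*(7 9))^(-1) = ((0 7 9 5)(1 4))^(-1) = (0 5 9 7)(1 4)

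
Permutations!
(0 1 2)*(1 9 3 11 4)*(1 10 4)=[9, 2, 0, 11, 10, 5, 6, 7, 8, 3, 4, 1]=(0 9 3 11 1 2)(4 10)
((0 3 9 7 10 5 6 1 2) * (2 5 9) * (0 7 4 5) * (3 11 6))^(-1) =((0 11 6 1)(2 7 10 9 4 5 3))^(-1) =(0 1 6 11)(2 3 5 4 9 10 7)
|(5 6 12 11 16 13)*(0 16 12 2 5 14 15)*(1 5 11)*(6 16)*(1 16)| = 18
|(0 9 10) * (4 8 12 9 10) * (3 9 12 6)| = 10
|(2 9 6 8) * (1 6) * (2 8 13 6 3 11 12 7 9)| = |(1 3 11 12 7 9)(6 13)| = 6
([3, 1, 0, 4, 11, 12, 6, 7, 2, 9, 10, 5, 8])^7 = (0 2 8 12 5 11 4 3)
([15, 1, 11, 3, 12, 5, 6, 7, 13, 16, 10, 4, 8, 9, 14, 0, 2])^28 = (2 8)(4 9)(11 13)(12 16)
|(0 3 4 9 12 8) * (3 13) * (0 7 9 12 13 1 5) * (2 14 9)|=|(0 1 5)(2 14 9 13 3 4 12 8 7)|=9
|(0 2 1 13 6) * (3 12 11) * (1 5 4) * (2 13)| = 12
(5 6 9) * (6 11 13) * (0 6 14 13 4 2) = (0 6 9 5 11 4 2)(13 14) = [6, 1, 0, 3, 2, 11, 9, 7, 8, 5, 10, 4, 12, 14, 13]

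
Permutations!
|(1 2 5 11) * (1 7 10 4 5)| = 10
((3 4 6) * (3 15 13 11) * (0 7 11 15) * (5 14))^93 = (0 3)(4 7)(5 14)(6 11)(13 15)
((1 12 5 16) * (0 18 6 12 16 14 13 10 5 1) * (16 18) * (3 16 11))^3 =(0 16 3 11)(1 12 6 18)(5 10 13 14)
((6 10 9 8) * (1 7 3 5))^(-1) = (1 5 3 7)(6 8 9 10)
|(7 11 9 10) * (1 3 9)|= 6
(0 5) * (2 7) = (0 5)(2 7) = [5, 1, 7, 3, 4, 0, 6, 2]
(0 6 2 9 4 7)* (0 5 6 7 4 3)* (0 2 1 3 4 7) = (1 3 2 9 4 7 5 6) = [0, 3, 9, 2, 7, 6, 1, 5, 8, 4]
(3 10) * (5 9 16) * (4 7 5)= (3 10)(4 7 5 9 16)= [0, 1, 2, 10, 7, 9, 6, 5, 8, 16, 3, 11, 12, 13, 14, 15, 4]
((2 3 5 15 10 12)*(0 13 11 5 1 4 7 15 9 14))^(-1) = (0 14 9 5 11 13)(1 3 2 12 10 15 7 4)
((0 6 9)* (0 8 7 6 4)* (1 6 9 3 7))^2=((0 4)(1 6 3 7 9 8))^2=(1 3 9)(6 7 8)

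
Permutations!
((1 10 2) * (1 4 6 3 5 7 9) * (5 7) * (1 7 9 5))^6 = (1 9 4)(2 5 3)(6 10 7)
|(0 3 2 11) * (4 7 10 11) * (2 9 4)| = 7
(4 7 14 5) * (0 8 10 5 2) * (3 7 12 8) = (0 3 7 14 2)(4 12 8 10 5) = [3, 1, 0, 7, 12, 4, 6, 14, 10, 9, 5, 11, 8, 13, 2]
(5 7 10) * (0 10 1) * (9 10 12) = (0 12 9 10 5 7 1) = [12, 0, 2, 3, 4, 7, 6, 1, 8, 10, 5, 11, 9]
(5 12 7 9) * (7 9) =(5 12 9) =[0, 1, 2, 3, 4, 12, 6, 7, 8, 5, 10, 11, 9]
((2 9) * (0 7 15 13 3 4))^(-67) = (0 4 3 13 15 7)(2 9) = ((0 7 15 13 3 4)(2 9))^(-67)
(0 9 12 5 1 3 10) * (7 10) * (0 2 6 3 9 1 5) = (0 1 9 12)(2 6 3 7 10) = [1, 9, 6, 7, 4, 5, 3, 10, 8, 12, 2, 11, 0]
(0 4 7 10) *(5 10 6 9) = (0 4 7 6 9 5 10) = [4, 1, 2, 3, 7, 10, 9, 6, 8, 5, 0]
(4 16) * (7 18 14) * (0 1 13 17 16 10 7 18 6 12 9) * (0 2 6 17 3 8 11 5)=(0 1 13 3 8 11 5)(2 6 12 9)(4 10 7 17 16)(14 18)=[1, 13, 6, 8, 10, 0, 12, 17, 11, 2, 7, 5, 9, 3, 18, 15, 4, 16, 14]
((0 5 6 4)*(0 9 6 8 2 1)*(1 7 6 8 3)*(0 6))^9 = (0 7 2 8 9 4 6 1 3 5)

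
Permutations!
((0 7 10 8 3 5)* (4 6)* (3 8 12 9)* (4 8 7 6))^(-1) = (0 5 3 9 12 10 7 8 6)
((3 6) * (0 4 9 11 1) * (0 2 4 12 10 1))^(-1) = (0 11 9 4 2 1 10 12)(3 6)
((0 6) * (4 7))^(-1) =((0 6)(4 7))^(-1) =(0 6)(4 7)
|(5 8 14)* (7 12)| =|(5 8 14)(7 12)| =6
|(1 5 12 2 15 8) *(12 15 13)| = 12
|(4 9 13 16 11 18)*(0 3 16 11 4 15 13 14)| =12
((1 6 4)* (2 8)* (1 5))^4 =((1 6 4 5)(2 8))^4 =(8)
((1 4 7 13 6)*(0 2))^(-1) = ((0 2)(1 4 7 13 6))^(-1) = (0 2)(1 6 13 7 4)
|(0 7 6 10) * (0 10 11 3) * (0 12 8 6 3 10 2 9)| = 10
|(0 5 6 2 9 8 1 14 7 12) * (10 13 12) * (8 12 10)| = 12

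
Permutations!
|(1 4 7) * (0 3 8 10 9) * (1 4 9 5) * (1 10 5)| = |(0 3 8 5 10 1 9)(4 7)| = 14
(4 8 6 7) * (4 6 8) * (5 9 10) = [0, 1, 2, 3, 4, 9, 7, 6, 8, 10, 5] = (5 9 10)(6 7)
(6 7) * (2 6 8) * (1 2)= (1 2 6 7 8)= [0, 2, 6, 3, 4, 5, 7, 8, 1]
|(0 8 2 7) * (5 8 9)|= |(0 9 5 8 2 7)|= 6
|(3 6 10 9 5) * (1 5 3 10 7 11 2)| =9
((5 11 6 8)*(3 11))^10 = ((3 11 6 8 5))^10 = (11)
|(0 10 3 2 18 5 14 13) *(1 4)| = |(0 10 3 2 18 5 14 13)(1 4)| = 8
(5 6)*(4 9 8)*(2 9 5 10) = [0, 1, 9, 3, 5, 6, 10, 7, 4, 8, 2] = (2 9 8 4 5 6 10)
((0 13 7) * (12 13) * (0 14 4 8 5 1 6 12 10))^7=(0 10)(1 8 14 13 6 5 4 7 12)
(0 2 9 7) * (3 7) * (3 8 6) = (0 2 9 8 6 3 7) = [2, 1, 9, 7, 4, 5, 3, 0, 6, 8]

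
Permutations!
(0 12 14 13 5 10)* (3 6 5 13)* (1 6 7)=(0 12 14 3 7 1 6 5 10)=[12, 6, 2, 7, 4, 10, 5, 1, 8, 9, 0, 11, 14, 13, 3]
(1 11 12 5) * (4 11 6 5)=(1 6 5)(4 11 12)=[0, 6, 2, 3, 11, 1, 5, 7, 8, 9, 10, 12, 4]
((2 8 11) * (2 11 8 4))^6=(11)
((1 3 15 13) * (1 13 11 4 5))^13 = ((1 3 15 11 4 5))^13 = (1 3 15 11 4 5)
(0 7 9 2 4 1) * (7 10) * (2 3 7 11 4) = (0 10 11 4 1)(3 7 9) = [10, 0, 2, 7, 1, 5, 6, 9, 8, 3, 11, 4]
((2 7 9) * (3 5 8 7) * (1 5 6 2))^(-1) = ((1 5 8 7 9)(2 3 6))^(-1) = (1 9 7 8 5)(2 6 3)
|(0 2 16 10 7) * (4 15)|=10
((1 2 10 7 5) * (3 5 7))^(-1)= ((1 2 10 3 5))^(-1)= (1 5 3 10 2)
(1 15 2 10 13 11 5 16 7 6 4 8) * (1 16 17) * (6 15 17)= [0, 17, 10, 3, 8, 6, 4, 15, 16, 9, 13, 5, 12, 11, 14, 2, 7, 1]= (1 17)(2 10 13 11 5 6 4 8 16 7 15)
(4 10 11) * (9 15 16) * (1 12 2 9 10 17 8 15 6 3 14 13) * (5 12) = (1 5 12 2 9 6 3 14 13)(4 17 8 15 16 10 11) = [0, 5, 9, 14, 17, 12, 3, 7, 15, 6, 11, 4, 2, 1, 13, 16, 10, 8]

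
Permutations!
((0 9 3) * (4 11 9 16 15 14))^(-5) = ((0 16 15 14 4 11 9 3))^(-5) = (0 14 9 16 4 3 15 11)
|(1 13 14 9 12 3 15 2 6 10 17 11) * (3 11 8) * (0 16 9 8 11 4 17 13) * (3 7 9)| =17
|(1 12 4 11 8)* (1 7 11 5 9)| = 15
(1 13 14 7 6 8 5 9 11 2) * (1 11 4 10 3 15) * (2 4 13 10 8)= [0, 10, 11, 15, 8, 9, 2, 6, 5, 13, 3, 4, 12, 14, 7, 1]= (1 10 3 15)(2 11 4 8 5 9 13 14 7 6)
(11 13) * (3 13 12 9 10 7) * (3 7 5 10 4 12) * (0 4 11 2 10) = (0 4 12 9 11 3 13 2 10 5) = [4, 1, 10, 13, 12, 0, 6, 7, 8, 11, 5, 3, 9, 2]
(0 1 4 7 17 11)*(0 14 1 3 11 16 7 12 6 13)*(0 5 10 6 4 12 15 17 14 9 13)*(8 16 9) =(0 3 11 8 16 7 14 1 12 4 15 17 9 13 5 10 6) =[3, 12, 2, 11, 15, 10, 0, 14, 16, 13, 6, 8, 4, 5, 1, 17, 7, 9]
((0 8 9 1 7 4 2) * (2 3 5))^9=((0 8 9 1 7 4 3 5 2))^9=(9)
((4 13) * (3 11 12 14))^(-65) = ((3 11 12 14)(4 13))^(-65) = (3 14 12 11)(4 13)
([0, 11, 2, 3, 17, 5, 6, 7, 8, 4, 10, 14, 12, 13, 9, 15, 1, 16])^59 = [0, 9, 2, 3, 1, 5, 6, 7, 8, 16, 10, 4, 12, 13, 17, 15, 14, 11]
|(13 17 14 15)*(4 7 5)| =|(4 7 5)(13 17 14 15)| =12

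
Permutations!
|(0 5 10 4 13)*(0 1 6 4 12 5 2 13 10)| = |(0 2 13 1 6 4 10 12 5)| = 9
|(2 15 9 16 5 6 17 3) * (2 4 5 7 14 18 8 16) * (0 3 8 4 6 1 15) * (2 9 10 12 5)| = 55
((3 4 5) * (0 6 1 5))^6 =(6)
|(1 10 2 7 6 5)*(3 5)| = 7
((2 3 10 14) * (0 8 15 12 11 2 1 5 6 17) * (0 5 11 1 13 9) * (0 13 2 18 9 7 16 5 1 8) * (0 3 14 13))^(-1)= (0 9 18 11 1 17 6 5 16 7 13 10 3)(2 14)(8 12 15)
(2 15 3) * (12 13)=(2 15 3)(12 13)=[0, 1, 15, 2, 4, 5, 6, 7, 8, 9, 10, 11, 13, 12, 14, 3]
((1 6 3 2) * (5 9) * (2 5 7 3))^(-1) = ((1 6 2)(3 5 9 7))^(-1) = (1 2 6)(3 7 9 5)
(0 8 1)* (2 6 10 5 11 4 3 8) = [2, 0, 6, 8, 3, 11, 10, 7, 1, 9, 5, 4] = (0 2 6 10 5 11 4 3 8 1)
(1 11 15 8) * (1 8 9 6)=(1 11 15 9 6)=[0, 11, 2, 3, 4, 5, 1, 7, 8, 6, 10, 15, 12, 13, 14, 9]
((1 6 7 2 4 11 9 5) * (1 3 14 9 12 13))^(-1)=(1 13 12 11 4 2 7 6)(3 5 9 14)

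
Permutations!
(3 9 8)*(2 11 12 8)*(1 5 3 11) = [0, 5, 1, 9, 4, 3, 6, 7, 11, 2, 10, 12, 8] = (1 5 3 9 2)(8 11 12)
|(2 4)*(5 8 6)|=6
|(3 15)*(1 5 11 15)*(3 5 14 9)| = 12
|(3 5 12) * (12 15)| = 4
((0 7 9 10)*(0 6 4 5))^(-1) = (0 5 4 6 10 9 7)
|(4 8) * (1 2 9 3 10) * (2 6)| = 6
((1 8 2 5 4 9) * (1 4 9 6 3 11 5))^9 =((1 8 2)(3 11 5 9 4 6))^9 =(3 9)(4 11)(5 6)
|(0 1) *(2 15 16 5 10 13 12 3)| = 8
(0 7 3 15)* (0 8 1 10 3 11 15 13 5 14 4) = (0 7 11 15 8 1 10 3 13 5 14 4) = [7, 10, 2, 13, 0, 14, 6, 11, 1, 9, 3, 15, 12, 5, 4, 8]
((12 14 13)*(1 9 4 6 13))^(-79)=((1 9 4 6 13 12 14))^(-79)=(1 12 6 9 14 13 4)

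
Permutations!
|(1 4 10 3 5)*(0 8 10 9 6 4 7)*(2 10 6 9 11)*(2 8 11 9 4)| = 10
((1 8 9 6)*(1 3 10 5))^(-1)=((1 8 9 6 3 10 5))^(-1)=(1 5 10 3 6 9 8)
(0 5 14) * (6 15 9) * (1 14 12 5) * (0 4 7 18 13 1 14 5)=[14, 5, 2, 3, 7, 12, 15, 18, 8, 6, 10, 11, 0, 1, 4, 9, 16, 17, 13]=(0 14 4 7 18 13 1 5 12)(6 15 9)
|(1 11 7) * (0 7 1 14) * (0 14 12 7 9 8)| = |(14)(0 9 8)(1 11)(7 12)| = 6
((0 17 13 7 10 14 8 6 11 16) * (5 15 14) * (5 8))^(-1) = ((0 17 13 7 10 8 6 11 16)(5 15 14))^(-1) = (0 16 11 6 8 10 7 13 17)(5 14 15)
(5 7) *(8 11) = [0, 1, 2, 3, 4, 7, 6, 5, 11, 9, 10, 8] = (5 7)(8 11)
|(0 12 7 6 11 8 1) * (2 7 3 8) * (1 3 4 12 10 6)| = |(0 10 6 11 2 7 1)(3 8)(4 12)| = 14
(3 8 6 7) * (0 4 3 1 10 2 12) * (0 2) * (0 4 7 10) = [7, 0, 12, 8, 3, 5, 10, 1, 6, 9, 4, 11, 2] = (0 7 1)(2 12)(3 8 6 10 4)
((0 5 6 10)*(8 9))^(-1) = (0 10 6 5)(8 9)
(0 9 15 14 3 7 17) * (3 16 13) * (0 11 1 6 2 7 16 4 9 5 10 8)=[5, 6, 7, 16, 9, 10, 2, 17, 0, 15, 8, 1, 12, 3, 4, 14, 13, 11]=(0 5 10 8)(1 6 2 7 17 11)(3 16 13)(4 9 15 14)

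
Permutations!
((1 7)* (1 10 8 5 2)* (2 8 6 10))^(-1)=((1 7 2)(5 8)(6 10))^(-1)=(1 2 7)(5 8)(6 10)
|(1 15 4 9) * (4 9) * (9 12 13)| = |(1 15 12 13 9)| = 5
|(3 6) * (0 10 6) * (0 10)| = 3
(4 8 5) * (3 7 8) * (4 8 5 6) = (3 7 5 8 6 4) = [0, 1, 2, 7, 3, 8, 4, 5, 6]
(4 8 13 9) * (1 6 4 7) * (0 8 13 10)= (0 8 10)(1 6 4 13 9 7)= [8, 6, 2, 3, 13, 5, 4, 1, 10, 7, 0, 11, 12, 9]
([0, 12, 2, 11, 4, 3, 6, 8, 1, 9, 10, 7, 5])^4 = [0, 11, 2, 1, 4, 8, 6, 5, 3, 9, 10, 12, 7]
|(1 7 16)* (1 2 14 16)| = |(1 7)(2 14 16)| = 6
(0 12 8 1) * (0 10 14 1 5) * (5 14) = [12, 10, 2, 3, 4, 0, 6, 7, 14, 9, 5, 11, 8, 13, 1] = (0 12 8 14 1 10 5)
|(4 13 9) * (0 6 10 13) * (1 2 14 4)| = 9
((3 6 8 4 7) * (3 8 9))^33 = (9)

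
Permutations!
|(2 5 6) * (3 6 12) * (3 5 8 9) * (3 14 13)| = |(2 8 9 14 13 3 6)(5 12)| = 14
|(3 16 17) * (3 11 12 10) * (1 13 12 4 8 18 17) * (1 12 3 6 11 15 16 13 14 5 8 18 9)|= |(1 14 5 8 9)(3 13)(4 18 17 15 16 12 10 6 11)|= 90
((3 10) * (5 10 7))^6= ((3 7 5 10))^6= (3 5)(7 10)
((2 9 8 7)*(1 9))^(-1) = ((1 9 8 7 2))^(-1) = (1 2 7 8 9)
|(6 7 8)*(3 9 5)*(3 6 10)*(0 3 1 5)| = |(0 3 9)(1 5 6 7 8 10)| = 6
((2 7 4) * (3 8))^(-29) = ((2 7 4)(3 8))^(-29) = (2 7 4)(3 8)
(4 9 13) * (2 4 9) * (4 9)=[0, 1, 9, 3, 2, 5, 6, 7, 8, 13, 10, 11, 12, 4]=(2 9 13 4)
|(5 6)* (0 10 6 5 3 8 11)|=|(0 10 6 3 8 11)|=6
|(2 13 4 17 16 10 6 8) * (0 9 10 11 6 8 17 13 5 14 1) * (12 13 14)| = 44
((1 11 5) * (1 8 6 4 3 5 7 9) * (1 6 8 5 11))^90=(11)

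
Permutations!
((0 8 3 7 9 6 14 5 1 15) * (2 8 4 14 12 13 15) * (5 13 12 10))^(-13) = ((0 4 14 13 15)(1 2 8 3 7 9 6 10 5))^(-13) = (0 14 15 4 13)(1 9 2 6 8 10 3 5 7)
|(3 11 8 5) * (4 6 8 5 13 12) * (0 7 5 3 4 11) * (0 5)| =8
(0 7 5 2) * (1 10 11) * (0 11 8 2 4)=[7, 10, 11, 3, 0, 4, 6, 5, 2, 9, 8, 1]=(0 7 5 4)(1 10 8 2 11)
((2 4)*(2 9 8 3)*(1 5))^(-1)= (1 5)(2 3 8 9 4)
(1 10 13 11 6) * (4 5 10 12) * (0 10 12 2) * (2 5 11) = (0 10 13 2)(1 5 12 4 11 6) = [10, 5, 0, 3, 11, 12, 1, 7, 8, 9, 13, 6, 4, 2]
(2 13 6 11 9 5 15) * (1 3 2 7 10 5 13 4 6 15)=[0, 3, 4, 2, 6, 1, 11, 10, 8, 13, 5, 9, 12, 15, 14, 7]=(1 3 2 4 6 11 9 13 15 7 10 5)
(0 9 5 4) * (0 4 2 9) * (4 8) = [0, 1, 9, 3, 8, 2, 6, 7, 4, 5] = (2 9 5)(4 8)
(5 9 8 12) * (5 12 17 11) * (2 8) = (2 8 17 11 5 9) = [0, 1, 8, 3, 4, 9, 6, 7, 17, 2, 10, 5, 12, 13, 14, 15, 16, 11]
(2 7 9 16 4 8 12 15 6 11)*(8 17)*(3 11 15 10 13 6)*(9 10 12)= (2 7 10 13 6 15 3 11)(4 17 8 9 16)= [0, 1, 7, 11, 17, 5, 15, 10, 9, 16, 13, 2, 12, 6, 14, 3, 4, 8]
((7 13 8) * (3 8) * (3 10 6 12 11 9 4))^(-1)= (3 4 9 11 12 6 10 13 7 8)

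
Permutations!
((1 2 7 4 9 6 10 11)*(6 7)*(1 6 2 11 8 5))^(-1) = ((1 11 6 10 8 5)(4 9 7))^(-1) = (1 5 8 10 6 11)(4 7 9)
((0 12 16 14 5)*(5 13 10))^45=(0 14 5 16 10 12 13)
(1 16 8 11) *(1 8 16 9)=[0, 9, 2, 3, 4, 5, 6, 7, 11, 1, 10, 8, 12, 13, 14, 15, 16]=(16)(1 9)(8 11)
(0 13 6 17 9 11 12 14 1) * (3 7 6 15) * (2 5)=(0 13 15 3 7 6 17 9 11 12 14 1)(2 5)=[13, 0, 5, 7, 4, 2, 17, 6, 8, 11, 10, 12, 14, 15, 1, 3, 16, 9]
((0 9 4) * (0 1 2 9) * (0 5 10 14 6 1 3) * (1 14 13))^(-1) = (0 3 4 9 2 1 13 10 5)(6 14) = ((0 5 10 13 1 2 9 4 3)(6 14))^(-1)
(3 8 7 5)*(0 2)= [2, 1, 0, 8, 4, 3, 6, 5, 7]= (0 2)(3 8 7 5)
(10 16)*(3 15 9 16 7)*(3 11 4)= (3 15 9 16 10 7 11 4)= [0, 1, 2, 15, 3, 5, 6, 11, 8, 16, 7, 4, 12, 13, 14, 9, 10]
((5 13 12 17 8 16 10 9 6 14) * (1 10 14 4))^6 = ((1 10 9 6 4)(5 13 12 17 8 16 14))^6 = (1 10 9 6 4)(5 14 16 8 17 12 13)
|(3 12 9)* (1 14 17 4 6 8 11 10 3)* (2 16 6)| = |(1 14 17 4 2 16 6 8 11 10 3 12 9)| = 13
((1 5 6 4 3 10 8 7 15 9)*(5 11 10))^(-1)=((1 11 10 8 7 15 9)(3 5 6 4))^(-1)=(1 9 15 7 8 10 11)(3 4 6 5)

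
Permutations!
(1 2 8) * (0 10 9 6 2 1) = [10, 1, 8, 3, 4, 5, 2, 7, 0, 6, 9] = (0 10 9 6 2 8)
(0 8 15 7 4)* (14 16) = (0 8 15 7 4)(14 16) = [8, 1, 2, 3, 0, 5, 6, 4, 15, 9, 10, 11, 12, 13, 16, 7, 14]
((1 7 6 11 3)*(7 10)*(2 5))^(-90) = (11)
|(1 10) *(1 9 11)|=|(1 10 9 11)|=4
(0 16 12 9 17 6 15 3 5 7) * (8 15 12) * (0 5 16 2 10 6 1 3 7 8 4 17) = (0 2 10 6 12 9)(1 3 16 4 17)(5 8 15 7) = [2, 3, 10, 16, 17, 8, 12, 5, 15, 0, 6, 11, 9, 13, 14, 7, 4, 1]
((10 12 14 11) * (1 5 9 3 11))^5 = ((1 5 9 3 11 10 12 14))^5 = (1 10 9 14 11 5 12 3)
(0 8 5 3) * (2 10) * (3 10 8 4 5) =[4, 1, 8, 0, 5, 10, 6, 7, 3, 9, 2] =(0 4 5 10 2 8 3)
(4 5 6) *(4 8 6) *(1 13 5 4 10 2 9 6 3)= (1 13 5 10 2 9 6 8 3)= [0, 13, 9, 1, 4, 10, 8, 7, 3, 6, 2, 11, 12, 5]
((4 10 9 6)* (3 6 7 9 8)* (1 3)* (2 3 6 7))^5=((1 6 4 10 8)(2 3 7 9))^5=(10)(2 3 7 9)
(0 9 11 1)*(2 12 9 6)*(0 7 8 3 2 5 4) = (0 6 5 4)(1 7 8 3 2 12 9 11) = [6, 7, 12, 2, 0, 4, 5, 8, 3, 11, 10, 1, 9]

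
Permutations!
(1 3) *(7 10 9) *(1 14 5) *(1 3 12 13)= (1 12 13)(3 14 5)(7 10 9)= [0, 12, 2, 14, 4, 3, 6, 10, 8, 7, 9, 11, 13, 1, 5]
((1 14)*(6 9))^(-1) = (1 14)(6 9)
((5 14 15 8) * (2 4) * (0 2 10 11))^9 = ((0 2 4 10 11)(5 14 15 8))^9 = (0 11 10 4 2)(5 14 15 8)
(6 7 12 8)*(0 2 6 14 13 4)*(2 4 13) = [4, 1, 6, 3, 0, 5, 7, 12, 14, 9, 10, 11, 8, 13, 2] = (0 4)(2 6 7 12 8 14)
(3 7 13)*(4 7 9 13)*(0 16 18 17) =(0 16 18 17)(3 9 13)(4 7) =[16, 1, 2, 9, 7, 5, 6, 4, 8, 13, 10, 11, 12, 3, 14, 15, 18, 0, 17]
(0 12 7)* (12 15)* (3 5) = [15, 1, 2, 5, 4, 3, 6, 0, 8, 9, 10, 11, 7, 13, 14, 12] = (0 15 12 7)(3 5)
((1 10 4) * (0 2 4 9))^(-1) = (0 9 10 1 4 2) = ((0 2 4 1 10 9))^(-1)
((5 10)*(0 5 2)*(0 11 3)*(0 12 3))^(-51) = (0 11 2 10 5)(3 12)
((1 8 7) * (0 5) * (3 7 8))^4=((8)(0 5)(1 3 7))^4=(8)(1 3 7)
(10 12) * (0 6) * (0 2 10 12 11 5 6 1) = (12)(0 1)(2 10 11 5 6) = [1, 0, 10, 3, 4, 6, 2, 7, 8, 9, 11, 5, 12]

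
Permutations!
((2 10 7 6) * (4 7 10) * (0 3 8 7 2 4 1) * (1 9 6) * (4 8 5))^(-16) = ((10)(0 3 5 4 2 9 6 8 7 1))^(-16) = (10)(0 2 7 5 6)(1 4 8 3 9)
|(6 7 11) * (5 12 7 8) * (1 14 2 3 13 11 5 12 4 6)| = |(1 14 2 3 13 11)(4 6 8 12 7 5)| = 6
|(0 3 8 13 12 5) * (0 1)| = |(0 3 8 13 12 5 1)| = 7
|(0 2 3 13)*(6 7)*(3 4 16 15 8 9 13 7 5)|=|(0 2 4 16 15 8 9 13)(3 7 6 5)|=8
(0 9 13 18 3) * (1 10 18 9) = (0 1 10 18 3)(9 13) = [1, 10, 2, 0, 4, 5, 6, 7, 8, 13, 18, 11, 12, 9, 14, 15, 16, 17, 3]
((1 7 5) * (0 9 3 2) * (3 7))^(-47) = ((0 9 7 5 1 3 2))^(-47) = (0 7 1 2 9 5 3)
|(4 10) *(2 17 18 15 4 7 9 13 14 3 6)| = 12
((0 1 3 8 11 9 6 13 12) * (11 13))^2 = ((0 1 3 8 13 12)(6 11 9))^2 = (0 3 13)(1 8 12)(6 9 11)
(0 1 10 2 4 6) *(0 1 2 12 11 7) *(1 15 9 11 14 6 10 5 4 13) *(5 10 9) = [2, 10, 13, 3, 9, 4, 15, 0, 8, 11, 12, 7, 14, 1, 6, 5] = (0 2 13 1 10 12 14 6 15 5 4 9 11 7)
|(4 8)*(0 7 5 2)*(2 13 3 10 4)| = 9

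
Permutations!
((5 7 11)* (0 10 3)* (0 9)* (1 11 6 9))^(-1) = ((0 10 3 1 11 5 7 6 9))^(-1) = (0 9 6 7 5 11 1 3 10)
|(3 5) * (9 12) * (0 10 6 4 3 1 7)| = 8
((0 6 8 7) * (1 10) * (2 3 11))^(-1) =((0 6 8 7)(1 10)(2 3 11))^(-1) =(0 7 8 6)(1 10)(2 11 3)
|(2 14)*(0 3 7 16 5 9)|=|(0 3 7 16 5 9)(2 14)|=6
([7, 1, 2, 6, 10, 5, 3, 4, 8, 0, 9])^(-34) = [7, 1, 2, 3, 10, 5, 6, 4, 8, 0, 9]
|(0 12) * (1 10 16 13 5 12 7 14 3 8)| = 11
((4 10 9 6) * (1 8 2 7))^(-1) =((1 8 2 7)(4 10 9 6))^(-1) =(1 7 2 8)(4 6 9 10)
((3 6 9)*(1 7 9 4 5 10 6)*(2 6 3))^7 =((1 7 9 2 6 4 5 10 3))^7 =(1 10 4 2 7 3 5 6 9)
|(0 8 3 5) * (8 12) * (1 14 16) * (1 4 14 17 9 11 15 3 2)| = 33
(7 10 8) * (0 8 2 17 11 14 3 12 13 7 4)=(0 8 4)(2 17 11 14 3 12 13 7 10)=[8, 1, 17, 12, 0, 5, 6, 10, 4, 9, 2, 14, 13, 7, 3, 15, 16, 11]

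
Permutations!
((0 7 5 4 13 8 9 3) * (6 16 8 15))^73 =(0 16 4 3 6 5 9 15 7 8 13)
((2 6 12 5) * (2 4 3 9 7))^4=(2 4)(3 6)(5 7)(9 12)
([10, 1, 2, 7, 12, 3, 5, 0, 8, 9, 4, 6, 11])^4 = [11, 1, 2, 4, 5, 10, 0, 12, 8, 9, 6, 7, 3]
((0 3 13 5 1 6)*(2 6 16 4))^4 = (0 1 6 5 2 13 4 3 16)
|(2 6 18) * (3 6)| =4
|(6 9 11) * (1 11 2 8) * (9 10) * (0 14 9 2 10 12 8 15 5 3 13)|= |(0 14 9 10 2 15 5 3 13)(1 11 6 12 8)|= 45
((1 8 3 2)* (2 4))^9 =((1 8 3 4 2))^9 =(1 2 4 3 8)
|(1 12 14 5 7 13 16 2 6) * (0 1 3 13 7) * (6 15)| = |(0 1 12 14 5)(2 15 6 3 13 16)| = 30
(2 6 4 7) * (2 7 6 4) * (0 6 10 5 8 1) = (0 6 2 4 10 5 8 1) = [6, 0, 4, 3, 10, 8, 2, 7, 1, 9, 5]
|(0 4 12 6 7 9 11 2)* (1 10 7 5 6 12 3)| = 18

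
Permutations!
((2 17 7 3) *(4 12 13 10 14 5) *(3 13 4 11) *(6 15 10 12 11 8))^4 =(2 12)(3 13)(4 17)(5 10 6)(7 11)(8 14 15)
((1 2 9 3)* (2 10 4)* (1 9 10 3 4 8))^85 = (1 3 9 4 2 10 8)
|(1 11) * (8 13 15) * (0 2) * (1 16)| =6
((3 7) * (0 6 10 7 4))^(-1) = (0 4 3 7 10 6)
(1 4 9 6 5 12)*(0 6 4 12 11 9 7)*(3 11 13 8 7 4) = (0 6 5 13 8 7)(1 12)(3 11 9) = [6, 12, 2, 11, 4, 13, 5, 0, 7, 3, 10, 9, 1, 8]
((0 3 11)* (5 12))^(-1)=((0 3 11)(5 12))^(-1)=(0 11 3)(5 12)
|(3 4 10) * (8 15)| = 6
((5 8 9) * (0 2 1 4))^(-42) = (9)(0 1)(2 4)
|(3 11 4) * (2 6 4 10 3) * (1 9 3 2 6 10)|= |(1 9 3 11)(2 10)(4 6)|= 4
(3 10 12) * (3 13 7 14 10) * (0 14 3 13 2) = (0 14 10 12 2)(3 13 7) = [14, 1, 0, 13, 4, 5, 6, 3, 8, 9, 12, 11, 2, 7, 10]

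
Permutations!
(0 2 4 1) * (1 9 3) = (0 2 4 9 3 1) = [2, 0, 4, 1, 9, 5, 6, 7, 8, 3]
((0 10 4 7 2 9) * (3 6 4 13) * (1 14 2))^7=(0 1 3 9 7 13 2 4 10 14 6)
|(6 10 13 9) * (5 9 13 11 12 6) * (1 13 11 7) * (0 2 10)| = 18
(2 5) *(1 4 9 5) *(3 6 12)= (1 4 9 5 2)(3 6 12)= [0, 4, 1, 6, 9, 2, 12, 7, 8, 5, 10, 11, 3]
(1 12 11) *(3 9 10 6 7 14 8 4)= (1 12 11)(3 9 10 6 7 14 8 4)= [0, 12, 2, 9, 3, 5, 7, 14, 4, 10, 6, 1, 11, 13, 8]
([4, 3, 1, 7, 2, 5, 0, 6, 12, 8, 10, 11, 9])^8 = [4, 3, 1, 7, 2, 5, 0, 6, 9, 12, 10, 11, 8]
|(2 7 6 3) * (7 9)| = 5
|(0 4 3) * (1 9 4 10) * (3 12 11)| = |(0 10 1 9 4 12 11 3)| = 8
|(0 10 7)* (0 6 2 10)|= 4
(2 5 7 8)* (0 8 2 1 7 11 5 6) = (0 8 1 7 2 6)(5 11) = [8, 7, 6, 3, 4, 11, 0, 2, 1, 9, 10, 5]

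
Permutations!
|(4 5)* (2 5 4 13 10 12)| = |(2 5 13 10 12)| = 5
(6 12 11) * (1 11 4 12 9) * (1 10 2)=(1 11 6 9 10 2)(4 12)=[0, 11, 1, 3, 12, 5, 9, 7, 8, 10, 2, 6, 4]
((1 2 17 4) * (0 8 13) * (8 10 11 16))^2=(0 11 8)(1 17)(2 4)(10 16 13)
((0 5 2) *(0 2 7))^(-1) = ((0 5 7))^(-1) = (0 7 5)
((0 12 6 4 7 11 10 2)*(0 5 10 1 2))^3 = (0 4 1 10 6 11 5 12 7 2)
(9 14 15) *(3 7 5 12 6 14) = (3 7 5 12 6 14 15 9) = [0, 1, 2, 7, 4, 12, 14, 5, 8, 3, 10, 11, 6, 13, 15, 9]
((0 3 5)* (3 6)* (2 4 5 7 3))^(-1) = (0 5 4 2 6)(3 7)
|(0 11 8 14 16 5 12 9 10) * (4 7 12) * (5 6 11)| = |(0 5 4 7 12 9 10)(6 11 8 14 16)| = 35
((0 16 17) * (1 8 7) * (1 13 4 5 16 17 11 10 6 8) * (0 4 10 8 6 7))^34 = (0 8 11 16 5 4 17)(7 13 10)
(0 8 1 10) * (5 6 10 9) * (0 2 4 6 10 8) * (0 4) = (0 4 6 8 1 9 5 10 2) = [4, 9, 0, 3, 6, 10, 8, 7, 1, 5, 2]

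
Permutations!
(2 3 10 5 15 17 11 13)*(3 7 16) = (2 7 16 3 10 5 15 17 11 13) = [0, 1, 7, 10, 4, 15, 6, 16, 8, 9, 5, 13, 12, 2, 14, 17, 3, 11]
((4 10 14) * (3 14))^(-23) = (3 14 4 10)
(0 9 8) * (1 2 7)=(0 9 8)(1 2 7)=[9, 2, 7, 3, 4, 5, 6, 1, 0, 8]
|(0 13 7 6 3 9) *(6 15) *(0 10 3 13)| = |(3 9 10)(6 13 7 15)| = 12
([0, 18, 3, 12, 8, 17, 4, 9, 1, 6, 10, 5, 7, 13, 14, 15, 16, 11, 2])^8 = [0, 4, 1, 18, 9, 11, 7, 3, 6, 12, 10, 17, 2, 13, 14, 15, 16, 5, 8]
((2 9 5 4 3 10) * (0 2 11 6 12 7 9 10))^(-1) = (0 3 4 5 9 7 12 6 11 10 2)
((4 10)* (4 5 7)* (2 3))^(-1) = (2 3)(4 7 5 10)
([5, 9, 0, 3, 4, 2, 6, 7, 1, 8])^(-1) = (0 2 5)(1 8 9)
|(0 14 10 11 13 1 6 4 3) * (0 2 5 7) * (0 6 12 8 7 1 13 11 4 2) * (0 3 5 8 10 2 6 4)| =10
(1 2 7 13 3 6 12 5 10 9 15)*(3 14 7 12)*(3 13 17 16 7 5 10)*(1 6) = [0, 2, 12, 1, 4, 3, 13, 17, 8, 15, 9, 11, 10, 14, 5, 6, 7, 16] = (1 2 12 10 9 15 6 13 14 5 3)(7 17 16)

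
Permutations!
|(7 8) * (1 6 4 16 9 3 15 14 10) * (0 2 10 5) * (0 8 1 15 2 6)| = |(0 6 4 16 9 3 2 10 15 14 5 8 7 1)| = 14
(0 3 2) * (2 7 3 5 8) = (0 5 8 2)(3 7) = [5, 1, 0, 7, 4, 8, 6, 3, 2]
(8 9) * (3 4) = (3 4)(8 9) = [0, 1, 2, 4, 3, 5, 6, 7, 9, 8]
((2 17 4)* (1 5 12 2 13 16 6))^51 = (1 13 2)(4 12 6)(5 16 17)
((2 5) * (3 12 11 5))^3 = ((2 3 12 11 5))^3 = (2 11 3 5 12)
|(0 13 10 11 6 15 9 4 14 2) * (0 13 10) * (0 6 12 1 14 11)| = 10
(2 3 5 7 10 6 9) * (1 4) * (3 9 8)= (1 4)(2 9)(3 5 7 10 6 8)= [0, 4, 9, 5, 1, 7, 8, 10, 3, 2, 6]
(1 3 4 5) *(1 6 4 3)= (4 5 6)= [0, 1, 2, 3, 5, 6, 4]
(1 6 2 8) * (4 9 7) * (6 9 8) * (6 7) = (1 9 6 2 7 4 8) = [0, 9, 7, 3, 8, 5, 2, 4, 1, 6]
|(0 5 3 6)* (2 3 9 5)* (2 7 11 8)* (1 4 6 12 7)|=12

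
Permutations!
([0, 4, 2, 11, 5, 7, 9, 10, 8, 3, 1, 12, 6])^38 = (1 7 4 10 5)(3 6 11 9 12)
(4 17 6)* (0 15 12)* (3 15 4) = (0 4 17 6 3 15 12) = [4, 1, 2, 15, 17, 5, 3, 7, 8, 9, 10, 11, 0, 13, 14, 12, 16, 6]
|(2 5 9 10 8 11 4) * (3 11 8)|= |(2 5 9 10 3 11 4)|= 7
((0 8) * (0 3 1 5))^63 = ((0 8 3 1 5))^63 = (0 1 8 5 3)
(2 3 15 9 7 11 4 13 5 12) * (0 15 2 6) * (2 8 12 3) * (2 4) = [15, 1, 4, 8, 13, 3, 0, 11, 12, 7, 10, 2, 6, 5, 14, 9] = (0 15 9 7 11 2 4 13 5 3 8 12 6)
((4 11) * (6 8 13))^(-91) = (4 11)(6 13 8)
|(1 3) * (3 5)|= |(1 5 3)|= 3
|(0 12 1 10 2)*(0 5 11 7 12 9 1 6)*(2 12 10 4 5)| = 10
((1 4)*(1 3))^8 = ((1 4 3))^8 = (1 3 4)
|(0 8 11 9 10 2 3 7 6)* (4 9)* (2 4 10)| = 10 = |(0 8 11 10 4 9 2 3 7 6)|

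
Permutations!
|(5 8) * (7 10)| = 2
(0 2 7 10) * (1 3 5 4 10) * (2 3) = (0 3 5 4 10)(1 2 7) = [3, 2, 7, 5, 10, 4, 6, 1, 8, 9, 0]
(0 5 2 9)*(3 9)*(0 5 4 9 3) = (0 4 9 5 2) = [4, 1, 0, 3, 9, 2, 6, 7, 8, 5]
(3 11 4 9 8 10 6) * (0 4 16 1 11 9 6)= (0 4 6 3 9 8 10)(1 11 16)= [4, 11, 2, 9, 6, 5, 3, 7, 10, 8, 0, 16, 12, 13, 14, 15, 1]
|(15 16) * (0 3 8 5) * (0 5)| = 6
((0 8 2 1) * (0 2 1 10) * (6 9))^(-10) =((0 8 1 2 10)(6 9))^(-10) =(10)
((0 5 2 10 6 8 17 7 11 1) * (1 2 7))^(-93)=(0 8 2 5 17 10 7 1 6 11)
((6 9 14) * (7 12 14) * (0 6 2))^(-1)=(0 2 14 12 7 9 6)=((0 6 9 7 12 14 2))^(-1)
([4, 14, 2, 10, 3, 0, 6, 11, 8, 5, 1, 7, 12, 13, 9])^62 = [9, 3, 2, 0, 5, 14, 6, 7, 8, 1, 4, 11, 12, 13, 10]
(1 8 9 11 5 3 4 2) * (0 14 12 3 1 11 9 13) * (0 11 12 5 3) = (0 14 5 1 8 13 11 3 4 2 12) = [14, 8, 12, 4, 2, 1, 6, 7, 13, 9, 10, 3, 0, 11, 5]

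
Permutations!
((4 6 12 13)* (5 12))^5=(13)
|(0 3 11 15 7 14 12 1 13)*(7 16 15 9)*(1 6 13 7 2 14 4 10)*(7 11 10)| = |(0 3 10 1 11 9 2 14 12 6 13)(4 7)(15 16)| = 22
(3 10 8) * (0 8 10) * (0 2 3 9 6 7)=(10)(0 8 9 6 7)(2 3)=[8, 1, 3, 2, 4, 5, 7, 0, 9, 6, 10]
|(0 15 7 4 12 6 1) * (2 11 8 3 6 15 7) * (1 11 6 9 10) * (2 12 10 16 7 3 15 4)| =14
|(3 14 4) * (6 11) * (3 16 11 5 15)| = |(3 14 4 16 11 6 5 15)| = 8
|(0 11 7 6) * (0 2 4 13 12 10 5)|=|(0 11 7 6 2 4 13 12 10 5)|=10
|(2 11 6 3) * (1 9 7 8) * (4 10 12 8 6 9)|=|(1 4 10 12 8)(2 11 9 7 6 3)|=30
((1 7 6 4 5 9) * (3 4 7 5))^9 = ((1 5 9)(3 4)(6 7))^9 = (9)(3 4)(6 7)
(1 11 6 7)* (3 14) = (1 11 6 7)(3 14) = [0, 11, 2, 14, 4, 5, 7, 1, 8, 9, 10, 6, 12, 13, 3]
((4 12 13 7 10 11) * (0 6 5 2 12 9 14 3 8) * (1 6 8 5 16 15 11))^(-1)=(0 8)(1 10 7 13 12 2 5 3 14 9 4 11 15 16 6)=((0 8)(1 6 16 15 11 4 9 14 3 5 2 12 13 7 10))^(-1)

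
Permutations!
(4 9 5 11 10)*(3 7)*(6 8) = [0, 1, 2, 7, 9, 11, 8, 3, 6, 5, 4, 10] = (3 7)(4 9 5 11 10)(6 8)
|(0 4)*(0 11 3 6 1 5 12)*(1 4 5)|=12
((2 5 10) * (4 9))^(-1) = ((2 5 10)(4 9))^(-1) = (2 10 5)(4 9)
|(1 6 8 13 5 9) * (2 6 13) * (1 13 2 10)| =15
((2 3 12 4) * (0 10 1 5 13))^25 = ((0 10 1 5 13)(2 3 12 4))^25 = (13)(2 3 12 4)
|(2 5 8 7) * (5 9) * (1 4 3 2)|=|(1 4 3 2 9 5 8 7)|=8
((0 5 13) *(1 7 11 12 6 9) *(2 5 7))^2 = ((0 7 11 12 6 9 1 2 5 13))^2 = (0 11 6 1 5)(2 13 7 12 9)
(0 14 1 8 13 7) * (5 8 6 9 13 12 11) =(0 14 1 6 9 13 7)(5 8 12 11) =[14, 6, 2, 3, 4, 8, 9, 0, 12, 13, 10, 5, 11, 7, 1]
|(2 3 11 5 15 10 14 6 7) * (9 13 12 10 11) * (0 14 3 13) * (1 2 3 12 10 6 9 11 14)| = |(0 1 2 13 10 12 6 7 3 11 5 15 14 9)| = 14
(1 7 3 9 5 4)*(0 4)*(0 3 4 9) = (0 9 5 3)(1 7 4) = [9, 7, 2, 0, 1, 3, 6, 4, 8, 5]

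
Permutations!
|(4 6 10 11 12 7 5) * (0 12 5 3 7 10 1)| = |(0 12 10 11 5 4 6 1)(3 7)| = 8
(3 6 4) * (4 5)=[0, 1, 2, 6, 3, 4, 5]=(3 6 5 4)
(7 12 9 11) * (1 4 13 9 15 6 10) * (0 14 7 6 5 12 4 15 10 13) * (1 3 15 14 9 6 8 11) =(0 9 1 14 7 4)(3 15 5 12 10)(6 13)(8 11) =[9, 14, 2, 15, 0, 12, 13, 4, 11, 1, 3, 8, 10, 6, 7, 5]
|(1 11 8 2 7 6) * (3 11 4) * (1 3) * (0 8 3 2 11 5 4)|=|(0 8 11 3 5 4 1)(2 7 6)|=21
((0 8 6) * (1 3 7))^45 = (8)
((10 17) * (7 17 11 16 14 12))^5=((7 17 10 11 16 14 12))^5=(7 14 11 17 12 16 10)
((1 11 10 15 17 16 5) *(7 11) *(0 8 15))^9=(0 10 11 7 1 5 16 17 15 8)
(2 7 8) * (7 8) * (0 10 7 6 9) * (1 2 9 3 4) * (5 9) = (0 10 7 6 3 4 1 2 8 5 9) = [10, 2, 8, 4, 1, 9, 3, 6, 5, 0, 7]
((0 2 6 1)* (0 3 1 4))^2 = (0 6)(2 4)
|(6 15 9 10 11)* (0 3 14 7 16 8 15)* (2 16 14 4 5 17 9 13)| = 90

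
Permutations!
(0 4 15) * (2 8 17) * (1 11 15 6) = [4, 11, 8, 3, 6, 5, 1, 7, 17, 9, 10, 15, 12, 13, 14, 0, 16, 2] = (0 4 6 1 11 15)(2 8 17)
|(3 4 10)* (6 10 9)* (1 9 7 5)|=|(1 9 6 10 3 4 7 5)|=8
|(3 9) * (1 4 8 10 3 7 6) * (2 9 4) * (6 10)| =|(1 2 9 7 10 3 4 8 6)| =9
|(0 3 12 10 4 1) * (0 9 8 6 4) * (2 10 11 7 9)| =|(0 3 12 11 7 9 8 6 4 1 2 10)| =12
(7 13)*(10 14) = (7 13)(10 14) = [0, 1, 2, 3, 4, 5, 6, 13, 8, 9, 14, 11, 12, 7, 10]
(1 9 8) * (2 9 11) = (1 11 2 9 8) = [0, 11, 9, 3, 4, 5, 6, 7, 1, 8, 10, 2]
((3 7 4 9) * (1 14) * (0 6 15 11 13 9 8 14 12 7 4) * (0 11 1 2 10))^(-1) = ((0 6 15 1 12 7 11 13 9 3 4 8 14 2 10))^(-1) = (0 10 2 14 8 4 3 9 13 11 7 12 1 15 6)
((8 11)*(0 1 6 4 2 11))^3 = (0 4 8 6 11 1 2)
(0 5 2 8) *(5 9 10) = [9, 1, 8, 3, 4, 2, 6, 7, 0, 10, 5] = (0 9 10 5 2 8)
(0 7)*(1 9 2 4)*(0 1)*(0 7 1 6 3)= (0 1 9 2 4 7 6 3)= [1, 9, 4, 0, 7, 5, 3, 6, 8, 2]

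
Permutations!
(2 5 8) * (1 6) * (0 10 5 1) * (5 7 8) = (0 10 7 8 2 1 6) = [10, 6, 1, 3, 4, 5, 0, 8, 2, 9, 7]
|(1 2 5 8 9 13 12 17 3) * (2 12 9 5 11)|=4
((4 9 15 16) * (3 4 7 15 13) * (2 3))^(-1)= (2 13 9 4 3)(7 16 15)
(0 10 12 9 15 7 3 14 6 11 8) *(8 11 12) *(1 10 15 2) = (0 15 7 3 14 6 12 9 2 1 10 8) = [15, 10, 1, 14, 4, 5, 12, 3, 0, 2, 8, 11, 9, 13, 6, 7]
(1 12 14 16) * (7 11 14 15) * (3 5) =(1 12 15 7 11 14 16)(3 5) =[0, 12, 2, 5, 4, 3, 6, 11, 8, 9, 10, 14, 15, 13, 16, 7, 1]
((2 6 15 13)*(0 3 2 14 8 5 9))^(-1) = (0 9 5 8 14 13 15 6 2 3)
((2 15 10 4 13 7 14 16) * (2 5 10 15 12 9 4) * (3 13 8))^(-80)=((2 12 9 4 8 3 13 7 14 16 5 10))^(-80)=(2 8 14)(3 16 12)(4 7 10)(5 9 13)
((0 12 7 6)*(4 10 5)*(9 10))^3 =((0 12 7 6)(4 9 10 5))^3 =(0 6 7 12)(4 5 10 9)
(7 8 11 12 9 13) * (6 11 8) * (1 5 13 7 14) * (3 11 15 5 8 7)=(1 8 7 6 15 5 13 14)(3 11 12 9)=[0, 8, 2, 11, 4, 13, 15, 6, 7, 3, 10, 12, 9, 14, 1, 5]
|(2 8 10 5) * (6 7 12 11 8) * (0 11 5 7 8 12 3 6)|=|(0 11 12 5 2)(3 6 8 10 7)|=5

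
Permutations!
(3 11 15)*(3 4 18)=(3 11 15 4 18)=[0, 1, 2, 11, 18, 5, 6, 7, 8, 9, 10, 15, 12, 13, 14, 4, 16, 17, 3]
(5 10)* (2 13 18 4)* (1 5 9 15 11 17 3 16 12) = (1 5 10 9 15 11 17 3 16 12)(2 13 18 4) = [0, 5, 13, 16, 2, 10, 6, 7, 8, 15, 9, 17, 1, 18, 14, 11, 12, 3, 4]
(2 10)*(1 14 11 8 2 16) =(1 14 11 8 2 10 16) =[0, 14, 10, 3, 4, 5, 6, 7, 2, 9, 16, 8, 12, 13, 11, 15, 1]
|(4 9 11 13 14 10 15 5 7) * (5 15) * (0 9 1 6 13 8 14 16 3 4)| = 24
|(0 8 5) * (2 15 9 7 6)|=|(0 8 5)(2 15 9 7 6)|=15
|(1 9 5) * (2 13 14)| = 3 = |(1 9 5)(2 13 14)|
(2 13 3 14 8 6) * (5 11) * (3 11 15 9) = [0, 1, 13, 14, 4, 15, 2, 7, 6, 3, 10, 5, 12, 11, 8, 9] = (2 13 11 5 15 9 3 14 8 6)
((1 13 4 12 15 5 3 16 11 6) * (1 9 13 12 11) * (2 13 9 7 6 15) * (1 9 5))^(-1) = (1 15 11 4 13 2 12)(3 5 9 16)(6 7)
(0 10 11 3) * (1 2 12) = (0 10 11 3)(1 2 12) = [10, 2, 12, 0, 4, 5, 6, 7, 8, 9, 11, 3, 1]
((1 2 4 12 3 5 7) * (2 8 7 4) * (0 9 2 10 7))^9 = (0 2 7 8 9 10 1)(3 5 4 12)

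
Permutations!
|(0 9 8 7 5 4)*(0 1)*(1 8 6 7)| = |(0 9 6 7 5 4 8 1)| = 8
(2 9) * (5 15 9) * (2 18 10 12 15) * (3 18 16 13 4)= (2 5)(3 18 10 12 15 9 16 13 4)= [0, 1, 5, 18, 3, 2, 6, 7, 8, 16, 12, 11, 15, 4, 14, 9, 13, 17, 10]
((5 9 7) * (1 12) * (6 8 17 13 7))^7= ((1 12)(5 9 6 8 17 13 7))^7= (17)(1 12)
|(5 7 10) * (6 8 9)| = |(5 7 10)(6 8 9)| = 3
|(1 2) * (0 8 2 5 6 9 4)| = 8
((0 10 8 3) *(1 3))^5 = ((0 10 8 1 3))^5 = (10)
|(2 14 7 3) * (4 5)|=|(2 14 7 3)(4 5)|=4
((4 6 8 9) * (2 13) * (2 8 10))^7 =((2 13 8 9 4 6 10))^7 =(13)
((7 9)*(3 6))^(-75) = ((3 6)(7 9))^(-75) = (3 6)(7 9)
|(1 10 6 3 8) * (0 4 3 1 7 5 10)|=9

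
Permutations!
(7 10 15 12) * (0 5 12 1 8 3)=(0 5 12 7 10 15 1 8 3)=[5, 8, 2, 0, 4, 12, 6, 10, 3, 9, 15, 11, 7, 13, 14, 1]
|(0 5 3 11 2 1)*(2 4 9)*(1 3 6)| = 20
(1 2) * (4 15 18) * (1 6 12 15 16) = (1 2 6 12 15 18 4 16) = [0, 2, 6, 3, 16, 5, 12, 7, 8, 9, 10, 11, 15, 13, 14, 18, 1, 17, 4]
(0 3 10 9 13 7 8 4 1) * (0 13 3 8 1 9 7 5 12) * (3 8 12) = (0 12)(1 13 5 3 10 7)(4 9 8) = [12, 13, 2, 10, 9, 3, 6, 1, 4, 8, 7, 11, 0, 5]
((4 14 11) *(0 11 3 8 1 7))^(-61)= ((0 11 4 14 3 8 1 7))^(-61)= (0 14 1 11 3 7 4 8)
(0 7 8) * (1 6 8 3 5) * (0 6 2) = (0 7 3 5 1 2)(6 8) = [7, 2, 0, 5, 4, 1, 8, 3, 6]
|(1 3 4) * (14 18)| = |(1 3 4)(14 18)| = 6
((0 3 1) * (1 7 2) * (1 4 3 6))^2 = ((0 6 1)(2 4 3 7))^2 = (0 1 6)(2 3)(4 7)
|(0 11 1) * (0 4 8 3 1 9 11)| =|(1 4 8 3)(9 11)| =4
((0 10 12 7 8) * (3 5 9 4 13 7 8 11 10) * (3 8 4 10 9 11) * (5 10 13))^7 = (0 8)(3 13 11 4 10 7 9 5 12)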